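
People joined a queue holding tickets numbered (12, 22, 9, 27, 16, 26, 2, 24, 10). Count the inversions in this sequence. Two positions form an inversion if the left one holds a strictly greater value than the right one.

Count, for each position, how many later elements it exceeds:
12 → 9, 2, 10 → 3
22 → 9, 16, 2, 10 → 4
9 → 2 → 1
27 → 16, 26, 2, 24, 10 → 5
16 → 2, 10 → 2
26 → 2, 24, 10 → 3
2 → none → 0
24 → 10 → 1
10 → none → 0
Sum: 3 + 4 + 1 + 5 + 2 + 3 + 0 + 1 + 0 = 19

19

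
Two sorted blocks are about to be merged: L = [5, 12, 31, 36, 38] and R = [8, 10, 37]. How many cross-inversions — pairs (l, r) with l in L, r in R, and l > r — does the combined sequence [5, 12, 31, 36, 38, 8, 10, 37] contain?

9 cross-inversions

Take each right-half value and tally the left-half values above it:
r = 8: 12, 31, 36, 38 → 4
r = 10: 12, 31, 36, 38 → 4
r = 37: 38 → 1
Cross-inversions: 4 + 4 + 1 = 9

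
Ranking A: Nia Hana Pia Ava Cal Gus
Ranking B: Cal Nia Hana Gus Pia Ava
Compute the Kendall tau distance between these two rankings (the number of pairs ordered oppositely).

Assign each item its position (1..6) in the first ordering, then rewrite the second ordering as that position sequence:
positions: Nia→1, Hana→2, Pia→3, Ava→4, Cal→5, Gus→6
second ordering as positions: [5, 1, 2, 6, 3, 4]
Discordant pairs = inversions in this position sequence.
5: 1, 2, 3, 4 → 4
1: 0
2: 0
6: 3, 4 → 2
3: 0
4: 0
Total: 4 + 0 + 0 + 2 + 0 + 0 = 6

6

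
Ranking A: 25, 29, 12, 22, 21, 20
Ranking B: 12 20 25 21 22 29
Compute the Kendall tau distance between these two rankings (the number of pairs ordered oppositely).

9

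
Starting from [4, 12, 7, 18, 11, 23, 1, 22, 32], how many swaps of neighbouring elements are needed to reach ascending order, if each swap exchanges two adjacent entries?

Minimum adjacent swaps = number of inversions (each swap of adjacent out-of-order elements removes one inversion and no swap can remove more).
Count inversions — for each element, later elements that are smaller:
4: 1 → 1
12: 7, 11, 1 → 3
7: 1 → 1
18: 11, 1 → 2
11: 1 → 1
23: 1, 22 → 2
1: none → 0
22: none → 0
32: none → 0
Total inversions: 1 + 3 + 1 + 2 + 1 + 2 + 0 + 0 + 0 = 10

10 adjacent swaps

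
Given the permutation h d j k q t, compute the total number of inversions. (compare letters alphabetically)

1

Element-by-element contributions:
h → d → 1
d → none → 0
j → none → 0
k → none → 0
q → none → 0
t → none → 0
Sum: 1 + 0 + 0 + 0 + 0 + 0 = 1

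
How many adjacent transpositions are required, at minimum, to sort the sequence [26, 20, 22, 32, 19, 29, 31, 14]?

There are 15 adjacent swaps.

The minimum number of adjacent swaps to sort an array equals its inversion count, since every such swap removes exactly one inversion.
Count inversions — for each element, later elements that are smaller:
26: 20, 22, 19, 14 → 4
20: 19, 14 → 2
22: 19, 14 → 2
32: 19, 29, 31, 14 → 4
19: 14 → 1
29: 14 → 1
31: 14 → 1
14: none → 0
Total inversions: 4 + 2 + 2 + 4 + 1 + 1 + 1 + 0 = 15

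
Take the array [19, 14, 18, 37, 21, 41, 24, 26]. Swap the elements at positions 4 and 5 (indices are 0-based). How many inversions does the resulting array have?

Positions 4 and 5 hold 21 and 41; after swapping, the array is [19, 14, 18, 37, 41, 21, 24, 26].
For each element, count later entries that are smaller:
19: 2
14: 0
18: 0
37: 3
41: 3
21: 0
24: 0
26: 0
Sum: 2 + 0 + 0 + 3 + 3 + 0 + 0 + 0 = 8

Inversions: 8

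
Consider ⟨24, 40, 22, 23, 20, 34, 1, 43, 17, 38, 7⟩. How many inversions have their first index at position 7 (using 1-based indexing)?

0

The element at index 7 is 1.
Elements after it: 43, 17, 38, 7
None of them are smaller than 1.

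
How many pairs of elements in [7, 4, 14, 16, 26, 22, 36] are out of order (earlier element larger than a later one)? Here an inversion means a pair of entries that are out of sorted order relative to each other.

2 out-of-order pairs

Inversion pairs (indices are 0-based):
(0,1): 7 > 4
(4,5): 26 > 22
That's 2 pairs.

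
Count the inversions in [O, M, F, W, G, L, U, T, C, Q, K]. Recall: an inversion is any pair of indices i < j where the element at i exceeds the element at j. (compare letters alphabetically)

For each element, count later entries that are smaller:
O → M, F, G, L, C, K → 6
M → F, G, L, C, K → 5
F → C → 1
W → G, L, U, T, C, Q, K → 7
G → C → 1
L → C, K → 2
U → T, C, Q, K → 4
T → C, Q, K → 3
C → none → 0
Q → K → 1
K → none → 0
Sum: 6 + 5 + 1 + 7 + 1 + 2 + 4 + 3 + 0 + 1 + 0 = 30

There are 30 inversions.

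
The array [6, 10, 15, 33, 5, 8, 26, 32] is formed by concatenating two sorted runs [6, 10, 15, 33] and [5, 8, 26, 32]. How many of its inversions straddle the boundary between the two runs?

9

For each element r of the right run, count left-run elements greater than r:
r = 5: 6, 10, 15, 33 → 4
r = 8: 10, 15, 33 → 3
r = 26: 33 → 1
r = 32: 33 → 1
Cross-inversions: 4 + 3 + 1 + 1 = 9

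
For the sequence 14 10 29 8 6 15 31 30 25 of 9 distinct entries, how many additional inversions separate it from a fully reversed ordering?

23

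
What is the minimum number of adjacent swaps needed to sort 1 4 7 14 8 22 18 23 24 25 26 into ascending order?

2

Each adjacent swap fixes exactly one inversion, so the minimum swap count equals the number of inversions.
Count inversions — for each element, later elements that are smaller:
1: none → 0
4: none → 0
7: none → 0
14: 8 → 1
8: none → 0
22: 18 → 1
18: none → 0
23: none → 0
24: none → 0
25: none → 0
26: none → 0
Total inversions: 0 + 0 + 0 + 1 + 0 + 1 + 0 + 0 + 0 + 0 + 0 = 2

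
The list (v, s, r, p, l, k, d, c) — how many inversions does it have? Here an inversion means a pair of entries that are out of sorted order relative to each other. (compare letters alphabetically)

Count, for each position, how many later elements it exceeds:
v: 7
s: 6
r: 5
p: 4
l: 3
k: 2
d: 1
c: 0
Sum: 7 + 6 + 5 + 4 + 3 + 2 + 1 + 0 = 28

28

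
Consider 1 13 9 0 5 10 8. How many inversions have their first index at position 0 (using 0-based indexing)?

The element at index 0 is 1.
Elements after it: 13, 9, 0, 5, 10, 8
Those smaller than 1: 0

1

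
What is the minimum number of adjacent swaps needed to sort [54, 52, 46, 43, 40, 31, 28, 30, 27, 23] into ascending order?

44

Each adjacent swap fixes exactly one inversion, so the minimum swap count equals the number of inversions.
Count inversions — for each element, later elements that are smaller:
54: 52, 46, 43, 40, 31, 28, 30, 27, 23 → 9
52: 46, 43, 40, 31, 28, 30, 27, 23 → 8
46: 43, 40, 31, 28, 30, 27, 23 → 7
43: 40, 31, 28, 30, 27, 23 → 6
40: 31, 28, 30, 27, 23 → 5
31: 28, 30, 27, 23 → 4
28: 27, 23 → 2
30: 27, 23 → 2
27: 23 → 1
23: none → 0
Total inversions: 9 + 8 + 7 + 6 + 5 + 4 + 2 + 2 + 1 + 0 = 44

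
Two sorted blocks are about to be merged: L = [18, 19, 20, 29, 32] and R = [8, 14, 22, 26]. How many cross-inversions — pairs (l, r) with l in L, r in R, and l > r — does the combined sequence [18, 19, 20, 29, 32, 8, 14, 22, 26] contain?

Take each right-half value and tally the left-half values above it:
r = 8: 18, 19, 20, 29, 32 → 5
r = 14: 18, 19, 20, 29, 32 → 5
r = 22: 29, 32 → 2
r = 26: 29, 32 → 2
Cross-inversions: 5 + 5 + 2 + 2 = 14

14 split inversions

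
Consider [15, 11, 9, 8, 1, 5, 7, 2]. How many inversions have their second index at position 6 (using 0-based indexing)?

The element at index 6 is 7.
Elements before it: 15, 11, 9, 8, 1, 5
Those larger than 7: 15, 11, 9, 8

4 such elements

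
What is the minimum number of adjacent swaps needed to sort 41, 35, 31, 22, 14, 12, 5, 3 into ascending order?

Each adjacent swap fixes exactly one inversion, so the minimum swap count equals the number of inversions.
Count inversions — for each element, later elements that are smaller:
41: 35, 31, 22, 14, 12, 5, 3 → 7
35: 31, 22, 14, 12, 5, 3 → 6
31: 22, 14, 12, 5, 3 → 5
22: 14, 12, 5, 3 → 4
14: 12, 5, 3 → 3
12: 5, 3 → 2
5: 3 → 1
3: none → 0
Total inversions: 7 + 6 + 5 + 4 + 3 + 2 + 1 + 0 = 28

28 swaps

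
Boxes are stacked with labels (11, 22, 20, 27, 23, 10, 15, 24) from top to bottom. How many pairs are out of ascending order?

Inversions: 12

Element-by-element contributions:
11 → 10 → 1
22 → 20, 10, 15 → 3
20 → 10, 15 → 2
27 → 23, 10, 15, 24 → 4
23 → 10, 15 → 2
10 → none → 0
15 → none → 0
24 → none → 0
Sum: 1 + 3 + 2 + 4 + 2 + 0 + 0 + 0 = 12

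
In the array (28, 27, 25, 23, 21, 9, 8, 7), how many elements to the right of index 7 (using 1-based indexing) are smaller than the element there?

1

The element at index 7 is 8.
Elements after it: 7
Those smaller than 8: 7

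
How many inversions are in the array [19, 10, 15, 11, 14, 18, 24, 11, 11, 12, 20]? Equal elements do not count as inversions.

23

Element-by-element contributions:
19 → 10, 15, 11, 14, 18, 11, 11, 12 → 8
10 → none → 0
15 → 11, 14, 11, 11, 12 → 5
11 → none → 0
14 → 11, 11, 12 → 3
18 → 11, 11, 12 → 3
24 → 11, 11, 12, 20 → 4
11 → none → 0
11 → none → 0
12 → none → 0
20 → none → 0
Sum: 8 + 0 + 5 + 0 + 3 + 3 + 4 + 0 + 0 + 0 + 0 = 23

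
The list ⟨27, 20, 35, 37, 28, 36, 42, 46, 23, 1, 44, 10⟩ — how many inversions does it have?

31

Sweep left to right; for each value list the smaller values that follow it:
27 → 20, 23, 1, 10 → 4
20 → 1, 10 → 2
35 → 28, 23, 1, 10 → 4
37 → 28, 36, 23, 1, 10 → 5
28 → 23, 1, 10 → 3
36 → 23, 1, 10 → 3
42 → 23, 1, 10 → 3
46 → 23, 1, 44, 10 → 4
23 → 1, 10 → 2
1 → none → 0
44 → 10 → 1
10 → none → 0
Sum: 4 + 2 + 4 + 5 + 3 + 3 + 3 + 4 + 2 + 0 + 1 + 0 = 31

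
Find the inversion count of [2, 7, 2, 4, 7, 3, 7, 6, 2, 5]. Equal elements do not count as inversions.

18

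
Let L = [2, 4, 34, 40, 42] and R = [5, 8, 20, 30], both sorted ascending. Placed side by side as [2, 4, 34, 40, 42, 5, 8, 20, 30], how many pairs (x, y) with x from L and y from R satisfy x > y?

12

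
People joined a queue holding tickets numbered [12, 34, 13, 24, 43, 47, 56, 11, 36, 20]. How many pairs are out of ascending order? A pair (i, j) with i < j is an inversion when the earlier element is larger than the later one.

Inversions: 18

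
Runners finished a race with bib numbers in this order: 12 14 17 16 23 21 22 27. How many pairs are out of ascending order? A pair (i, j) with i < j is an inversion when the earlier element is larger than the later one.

3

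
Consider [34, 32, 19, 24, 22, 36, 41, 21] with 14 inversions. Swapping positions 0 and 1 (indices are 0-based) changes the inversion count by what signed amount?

-1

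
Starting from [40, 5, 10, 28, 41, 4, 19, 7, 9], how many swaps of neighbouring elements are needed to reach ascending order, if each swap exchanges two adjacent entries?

Adjacent swaps: 21

Each adjacent swap fixes exactly one inversion, so the minimum swap count equals the number of inversions.
Count inversions — for each element, later elements that are smaller:
40: 5, 10, 28, 4, 19, 7, 9 → 7
5: 4 → 1
10: 4, 7, 9 → 3
28: 4, 19, 7, 9 → 4
41: 4, 19, 7, 9 → 4
4: none → 0
19: 7, 9 → 2
7: none → 0
9: none → 0
Total inversions: 7 + 1 + 3 + 4 + 4 + 0 + 2 + 0 + 0 = 21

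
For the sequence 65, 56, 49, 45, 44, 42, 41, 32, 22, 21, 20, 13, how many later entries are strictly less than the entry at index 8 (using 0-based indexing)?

3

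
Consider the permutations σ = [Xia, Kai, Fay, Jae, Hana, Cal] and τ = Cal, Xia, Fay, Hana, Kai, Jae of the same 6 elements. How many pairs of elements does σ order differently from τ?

Assign each item its position (1..6) in the first ordering, then rewrite the second ordering as that position sequence:
positions: Xia→1, Kai→2, Fay→3, Jae→4, Hana→5, Cal→6
second ordering as positions: [6, 1, 3, 5, 2, 4]
Discordant pairs = inversions in this position sequence.
6: 1, 3, 5, 2, 4 → 5
1: 0
3: 2 → 1
5: 2, 4 → 2
2: 0
4: 0
Total: 5 + 0 + 1 + 2 + 0 + 0 = 8

Discordant pairs: 8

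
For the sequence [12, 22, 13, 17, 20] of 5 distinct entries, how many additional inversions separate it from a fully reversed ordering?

7

Maximum inversions for 5 distinct elements is C(5, 2) = 5·4/2 = 10.
Current inversions — for each element, count later smaller elements:
12: 0
22: 3
13: 0
17: 0
20: 0
Current total: 0 + 3 + 0 + 0 + 0 = 3
Shortfall: 10 − 3 = 7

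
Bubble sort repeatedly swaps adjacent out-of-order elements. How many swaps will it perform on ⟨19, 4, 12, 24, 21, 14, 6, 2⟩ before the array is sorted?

The minimum number of adjacent swaps to sort an array equals its inversion count, since every such swap removes exactly one inversion.
Count inversions — for each element, later elements that are smaller:
19: 4, 12, 14, 6, 2 → 5
4: 2 → 1
12: 6, 2 → 2
24: 21, 14, 6, 2 → 4
21: 14, 6, 2 → 3
14: 6, 2 → 2
6: 2 → 1
2: none → 0
Total inversions: 5 + 1 + 2 + 4 + 3 + 2 + 1 + 0 = 18

There are 18 swaps.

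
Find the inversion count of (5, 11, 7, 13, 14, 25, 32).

1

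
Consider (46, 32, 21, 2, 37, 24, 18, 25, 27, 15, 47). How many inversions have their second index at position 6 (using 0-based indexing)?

5

The element at index 6 is 18.
Elements before it: 46, 32, 21, 2, 37, 24
Those larger than 18: 46, 32, 21, 37, 24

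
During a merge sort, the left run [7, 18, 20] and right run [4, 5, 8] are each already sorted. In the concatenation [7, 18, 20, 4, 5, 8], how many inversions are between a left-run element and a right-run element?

8 split inversions

Take each right-half value and tally the left-half values above it:
r = 4: 7, 18, 20 → 3
r = 5: 7, 18, 20 → 3
r = 8: 18, 20 → 2
Cross-inversions: 3 + 3 + 2 = 8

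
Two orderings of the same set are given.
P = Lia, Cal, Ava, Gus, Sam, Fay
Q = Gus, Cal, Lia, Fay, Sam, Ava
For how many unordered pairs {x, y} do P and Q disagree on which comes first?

7

Assign each item its position (1..6) in the first ordering, then rewrite the second ordering as that position sequence:
positions: Lia→1, Cal→2, Ava→3, Gus→4, Sam→5, Fay→6
second ordering as positions: [4, 2, 1, 6, 5, 3]
Discordant pairs = inversions in this position sequence.
4: 2, 1, 3 → 3
2: 1 → 1
1: 0
6: 5, 3 → 2
5: 3 → 1
3: 0
Total: 3 + 1 + 0 + 2 + 1 + 0 = 7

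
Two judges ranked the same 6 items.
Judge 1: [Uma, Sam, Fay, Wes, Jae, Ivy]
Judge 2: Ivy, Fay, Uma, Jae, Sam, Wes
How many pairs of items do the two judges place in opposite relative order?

Assign each item its position (1..6) in the first ordering, then rewrite the second ordering as that position sequence:
positions: Uma→1, Sam→2, Fay→3, Wes→4, Jae→5, Ivy→6
second ordering as positions: [6, 3, 1, 5, 2, 4]
Discordant pairs = inversions in this position sequence.
6: 3, 1, 5, 2, 4 → 5
3: 1, 2 → 2
1: 0
5: 2, 4 → 2
2: 0
4: 0
Total: 5 + 2 + 0 + 2 + 0 + 0 = 9

9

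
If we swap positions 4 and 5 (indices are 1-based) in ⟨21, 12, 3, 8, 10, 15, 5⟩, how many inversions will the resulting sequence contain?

Positions 4 and 5 hold 8 and 10; after swapping, the array is [21, 12, 3, 10, 8, 15, 5].
Sweep left to right; for each value list the smaller values that follow it:
21 → 12, 3, 10, 8, 15, 5 → 6
12 → 3, 10, 8, 5 → 4
3 → none → 0
10 → 8, 5 → 2
8 → 5 → 1
15 → 5 → 1
5 → none → 0
Sum: 6 + 4 + 0 + 2 + 1 + 1 + 0 = 14

14 inversions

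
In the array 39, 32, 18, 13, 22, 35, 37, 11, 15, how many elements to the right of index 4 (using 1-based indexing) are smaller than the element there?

The element at index 4 is 13.
Elements after it: 22, 35, 37, 11, 15
Those smaller than 13: 11

1 such element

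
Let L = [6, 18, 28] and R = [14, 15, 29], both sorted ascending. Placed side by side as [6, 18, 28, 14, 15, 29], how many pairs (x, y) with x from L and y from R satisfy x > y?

There are 4 cross-inversions.

Count, for every r in R, how many entries of L exceed r:
r = 14: 18, 28 → 2
r = 15: 18, 28 → 2
r = 29: none → 0
Cross-inversions: 2 + 2 + 0 = 4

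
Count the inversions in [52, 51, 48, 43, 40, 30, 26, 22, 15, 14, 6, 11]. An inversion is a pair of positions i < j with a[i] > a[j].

For each element, count later entries that are smaller:
52 → 51, 48, 43, 40, 30, 26, 22, 15, 14, 6, 11 → 11
51 → 48, 43, 40, 30, 26, 22, 15, 14, 6, 11 → 10
48 → 43, 40, 30, 26, 22, 15, 14, 6, 11 → 9
43 → 40, 30, 26, 22, 15, 14, 6, 11 → 8
40 → 30, 26, 22, 15, 14, 6, 11 → 7
30 → 26, 22, 15, 14, 6, 11 → 6
26 → 22, 15, 14, 6, 11 → 5
22 → 15, 14, 6, 11 → 4
15 → 14, 6, 11 → 3
14 → 6, 11 → 2
6 → none → 0
11 → none → 0
Sum: 11 + 10 + 9 + 8 + 7 + 6 + 5 + 4 + 3 + 2 + 0 + 0 = 65

Inversions: 65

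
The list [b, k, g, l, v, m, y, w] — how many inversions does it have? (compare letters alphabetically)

Element-by-element contributions:
b → none → 0
k → g → 1
g → none → 0
l → none → 0
v → m → 1
m → none → 0
y → w → 1
w → none → 0
Sum: 0 + 1 + 0 + 0 + 1 + 0 + 1 + 0 = 3

3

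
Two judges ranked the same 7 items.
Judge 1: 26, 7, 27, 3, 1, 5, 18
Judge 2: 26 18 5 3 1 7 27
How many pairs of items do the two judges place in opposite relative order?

13

Assign each item its position (1..7) in the first ordering, then rewrite the second ordering as that position sequence:
positions: 26→1, 7→2, 27→3, 3→4, 1→5, 5→6, 18→7
second ordering as positions: [1, 7, 6, 4, 5, 2, 3]
Discordant pairs = inversions in this position sequence.
1: 0
7: 6, 4, 5, 2, 3 → 5
6: 4, 5, 2, 3 → 4
4: 2, 3 → 2
5: 2, 3 → 2
2: 0
3: 0
Total: 0 + 5 + 4 + 2 + 2 + 0 + 0 = 13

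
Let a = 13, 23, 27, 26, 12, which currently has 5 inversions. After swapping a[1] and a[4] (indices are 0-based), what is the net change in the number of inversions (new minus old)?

Positions 1 and 4 hold 23 and 12; after swapping, the array is [13, 12, 27, 26, 23].
Element-by-element contributions:
13: 1
12: 0
27: 2
26: 1
23: 0
Sum: 1 + 0 + 2 + 1 + 0 = 4
Change: 4 − 5 = -1

-1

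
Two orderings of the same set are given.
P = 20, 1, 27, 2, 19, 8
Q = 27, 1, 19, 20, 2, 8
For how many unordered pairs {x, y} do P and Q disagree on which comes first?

5

Assign each item its position (1..6) in the first ordering, then rewrite the second ordering as that position sequence:
positions: 20→1, 1→2, 27→3, 2→4, 19→5, 8→6
second ordering as positions: [3, 2, 5, 1, 4, 6]
Discordant pairs = inversions in this position sequence.
3: 2, 1 → 2
2: 1 → 1
5: 1, 4 → 2
1: 0
4: 0
6: 0
Total: 2 + 1 + 2 + 0 + 0 + 0 = 5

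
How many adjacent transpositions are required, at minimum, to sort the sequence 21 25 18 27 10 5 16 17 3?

Each adjacent swap fixes exactly one inversion, so the minimum swap count equals the number of inversions.
Count inversions — for each element, later elements that are smaller:
21: 18, 10, 5, 16, 17, 3 → 6
25: 18, 10, 5, 16, 17, 3 → 6
18: 10, 5, 16, 17, 3 → 5
27: 10, 5, 16, 17, 3 → 5
10: 5, 3 → 2
5: 3 → 1
16: 3 → 1
17: 3 → 1
3: none → 0
Total inversions: 6 + 6 + 5 + 5 + 2 + 1 + 1 + 1 + 0 = 27

27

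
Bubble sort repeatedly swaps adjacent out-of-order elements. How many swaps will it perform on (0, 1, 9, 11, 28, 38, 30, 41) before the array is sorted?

1

Each adjacent swap fixes exactly one inversion, so the minimum swap count equals the number of inversions.
Count inversions — for each element, later elements that are smaller:
0: none → 0
1: none → 0
9: none → 0
11: none → 0
28: none → 0
38: 30 → 1
30: none → 0
41: none → 0
Total inversions: 0 + 0 + 0 + 0 + 0 + 1 + 0 + 0 = 1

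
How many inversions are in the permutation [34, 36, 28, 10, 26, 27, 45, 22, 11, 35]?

26 out-of-order pairs

For each element, count later entries that are smaller:
34 → 28, 10, 26, 27, 22, 11 → 6
36 → 28, 10, 26, 27, 22, 11, 35 → 7
28 → 10, 26, 27, 22, 11 → 5
10 → none → 0
26 → 22, 11 → 2
27 → 22, 11 → 2
45 → 22, 11, 35 → 3
22 → 11 → 1
11 → none → 0
35 → none → 0
Sum: 6 + 7 + 5 + 0 + 2 + 2 + 3 + 1 + 0 + 0 = 26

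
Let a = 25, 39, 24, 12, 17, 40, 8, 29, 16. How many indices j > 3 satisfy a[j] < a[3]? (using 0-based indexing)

1 such element

The element at index 3 is 12.
Elements after it: 17, 40, 8, 29, 16
Those smaller than 12: 8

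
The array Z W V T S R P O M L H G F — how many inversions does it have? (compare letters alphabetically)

Inversions: 78

Count, for each position, how many later elements it exceeds:
Z: 12
W: 11
V: 10
T: 9
S: 8
R: 7
P: 6
O: 5
M: 4
L: 3
H: 2
G: 1
F: 0
Sum: 12 + 11 + 10 + 9 + 8 + 7 + 6 + 5 + 4 + 3 + 2 + 1 + 0 = 78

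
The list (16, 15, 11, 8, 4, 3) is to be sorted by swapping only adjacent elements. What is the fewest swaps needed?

15 adjacent swaps

Each adjacent swap fixes exactly one inversion, so the minimum swap count equals the number of inversions.
Count inversions — for each element, later elements that are smaller:
16: 15, 11, 8, 4, 3 → 5
15: 11, 8, 4, 3 → 4
11: 8, 4, 3 → 3
8: 4, 3 → 2
4: 3 → 1
3: none → 0
Total inversions: 5 + 4 + 3 + 2 + 1 + 0 = 15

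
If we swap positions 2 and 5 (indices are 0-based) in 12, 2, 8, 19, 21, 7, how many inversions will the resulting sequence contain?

Positions 2 and 5 hold 8 and 7; after swapping, the array is [12, 2, 7, 19, 21, 8].
Count, for each position, how many later elements it exceeds:
12: 3
2: 0
7: 0
19: 1
21: 1
8: 0
Sum: 3 + 0 + 0 + 1 + 1 + 0 = 5

Inversions: 5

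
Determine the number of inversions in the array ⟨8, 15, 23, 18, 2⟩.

Out-of-order pairs: 5

Inversion pairs (indices are 1-based):
(1,5): 8 > 2
(2,5): 15 > 2
(3,4): 23 > 18
(3,5): 23 > 2
(4,5): 18 > 2
That's 5 pairs.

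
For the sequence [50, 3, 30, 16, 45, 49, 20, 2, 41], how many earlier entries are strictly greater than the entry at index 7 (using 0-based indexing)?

The element at index 7 is 2.
Elements before it: 50, 3, 30, 16, 45, 49, 20
Those larger than 2: 50, 3, 30, 16, 45, 49, 20

7 such elements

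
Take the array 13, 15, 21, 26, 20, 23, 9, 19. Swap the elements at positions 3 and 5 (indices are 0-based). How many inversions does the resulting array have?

Positions 3 and 5 hold 26 and 23; after swapping, the array is [13, 15, 21, 23, 20, 26, 9, 19].
Element-by-element contributions:
13 → 9 → 1
15 → 9 → 1
21 → 20, 9, 19 → 3
23 → 20, 9, 19 → 3
20 → 9, 19 → 2
26 → 9, 19 → 2
9 → none → 0
19 → none → 0
Sum: 1 + 1 + 3 + 3 + 2 + 2 + 0 + 0 = 12

12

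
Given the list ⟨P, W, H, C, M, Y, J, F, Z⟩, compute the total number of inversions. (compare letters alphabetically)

17

Count, for each position, how many later elements it exceeds:
P → H, C, M, J, F → 5
W → H, C, M, J, F → 5
H → C, F → 2
C → none → 0
M → J, F → 2
Y → J, F → 2
J → F → 1
F → none → 0
Z → none → 0
Sum: 5 + 5 + 2 + 0 + 2 + 2 + 1 + 0 + 0 = 17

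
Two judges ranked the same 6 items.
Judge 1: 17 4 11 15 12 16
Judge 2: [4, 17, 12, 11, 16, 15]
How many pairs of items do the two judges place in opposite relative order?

Discordant pairs: 4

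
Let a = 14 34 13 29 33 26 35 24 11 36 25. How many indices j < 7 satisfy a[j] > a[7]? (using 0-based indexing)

The element at index 7 is 24.
Elements before it: 14, 34, 13, 29, 33, 26, 35
Those larger than 24: 34, 29, 33, 26, 35

5 such elements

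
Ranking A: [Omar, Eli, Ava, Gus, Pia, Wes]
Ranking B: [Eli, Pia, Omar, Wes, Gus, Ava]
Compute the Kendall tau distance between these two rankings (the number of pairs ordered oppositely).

Assign each item its position (1..6) in the first ordering, then rewrite the second ordering as that position sequence:
positions: Omar→1, Eli→2, Ava→3, Gus→4, Pia→5, Wes→6
second ordering as positions: [2, 5, 1, 6, 4, 3]
Discordant pairs = inversions in this position sequence.
2: 1 → 1
5: 1, 4, 3 → 3
1: 0
6: 4, 3 → 2
4: 3 → 1
3: 0
Total: 1 + 3 + 0 + 2 + 1 + 0 = 7

There are 7 discordant pairs.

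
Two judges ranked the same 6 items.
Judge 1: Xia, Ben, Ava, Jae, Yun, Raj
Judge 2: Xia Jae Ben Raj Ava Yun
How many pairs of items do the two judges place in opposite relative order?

Assign each item its position (1..6) in the first ordering, then rewrite the second ordering as that position sequence:
positions: Xia→1, Ben→2, Ava→3, Jae→4, Yun→5, Raj→6
second ordering as positions: [1, 4, 2, 6, 3, 5]
Discordant pairs = inversions in this position sequence.
1: 0
4: 2, 3 → 2
2: 0
6: 3, 5 → 2
3: 0
5: 0
Total: 0 + 2 + 0 + 2 + 0 + 0 = 4

There are 4 discordant pairs.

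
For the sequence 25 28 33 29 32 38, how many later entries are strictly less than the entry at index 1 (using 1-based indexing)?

The element at index 1 is 25.
Elements after it: 28, 33, 29, 32, 38
None of them are smaller than 25.

0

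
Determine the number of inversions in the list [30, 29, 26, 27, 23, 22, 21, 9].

Element-by-element contributions:
30 → 29, 26, 27, 23, 22, 21, 9 → 7
29 → 26, 27, 23, 22, 21, 9 → 6
26 → 23, 22, 21, 9 → 4
27 → 23, 22, 21, 9 → 4
23 → 22, 21, 9 → 3
22 → 21, 9 → 2
21 → 9 → 1
9 → none → 0
Sum: 7 + 6 + 4 + 4 + 3 + 2 + 1 + 0 = 27

27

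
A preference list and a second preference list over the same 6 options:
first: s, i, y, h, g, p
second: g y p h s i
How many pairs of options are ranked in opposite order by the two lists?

Assign each item its position (1..6) in the first ordering, then rewrite the second ordering as that position sequence:
positions: s→1, i→2, y→3, h→4, g→5, p→6
second ordering as positions: [5, 3, 6, 4, 1, 2]
Discordant pairs = inversions in this position sequence.
5: 3, 4, 1, 2 → 4
3: 1, 2 → 2
6: 4, 1, 2 → 3
4: 1, 2 → 2
1: 0
2: 0
Total: 4 + 2 + 3 + 2 + 0 + 0 = 11

There are 11 pairs.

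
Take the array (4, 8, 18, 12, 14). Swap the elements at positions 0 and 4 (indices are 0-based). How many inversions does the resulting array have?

Inversions: 7

Positions 0 and 4 hold 4 and 14; after swapping, the array is [14, 8, 18, 12, 4].
For each element, count later entries that are smaller:
14: 3
8: 1
18: 2
12: 1
4: 0
Sum: 3 + 1 + 2 + 1 + 0 = 7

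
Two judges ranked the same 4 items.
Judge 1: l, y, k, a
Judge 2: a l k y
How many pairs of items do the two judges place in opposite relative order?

Discordant pairs: 4

Assign each item its position (1..4) in the first ordering, then rewrite the second ordering as that position sequence:
positions: l→1, y→2, k→3, a→4
second ordering as positions: [4, 1, 3, 2]
Discordant pairs = inversions in this position sequence.
4: 1, 3, 2 → 3
1: 0
3: 2 → 1
2: 0
Total: 3 + 0 + 1 + 0 = 4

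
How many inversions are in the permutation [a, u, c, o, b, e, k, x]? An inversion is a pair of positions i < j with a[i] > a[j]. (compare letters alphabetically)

9

Count, for each position, how many later elements it exceeds:
a: 0
u: 5
c: 1
o: 3
b: 0
e: 0
k: 0
x: 0
Sum: 0 + 5 + 1 + 3 + 0 + 0 + 0 + 0 = 9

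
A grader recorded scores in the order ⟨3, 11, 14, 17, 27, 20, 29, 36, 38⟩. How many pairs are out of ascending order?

1 inversion

Count, for each position, how many later elements it exceeds:
3 → none → 0
11 → none → 0
14 → none → 0
17 → none → 0
27 → 20 → 1
20 → none → 0
29 → none → 0
36 → none → 0
38 → none → 0
Sum: 0 + 0 + 0 + 0 + 1 + 0 + 0 + 0 + 0 = 1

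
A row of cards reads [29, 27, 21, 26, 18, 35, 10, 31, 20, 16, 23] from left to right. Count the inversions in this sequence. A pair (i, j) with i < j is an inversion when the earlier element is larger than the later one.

Count, for each position, how many later elements it exceeds:
29 → 27, 21, 26, 18, 10, 20, 16, 23 → 8
27 → 21, 26, 18, 10, 20, 16, 23 → 7
21 → 18, 10, 20, 16 → 4
26 → 18, 10, 20, 16, 23 → 5
18 → 10, 16 → 2
35 → 10, 31, 20, 16, 23 → 5
10 → none → 0
31 → 20, 16, 23 → 3
20 → 16 → 1
16 → none → 0
23 → none → 0
Sum: 8 + 7 + 4 + 5 + 2 + 5 + 0 + 3 + 1 + 0 + 0 = 35

35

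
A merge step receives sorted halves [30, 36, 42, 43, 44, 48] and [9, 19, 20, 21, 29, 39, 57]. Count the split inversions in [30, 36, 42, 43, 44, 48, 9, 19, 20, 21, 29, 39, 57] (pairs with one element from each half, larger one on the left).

Count, for every r in R, how many entries of L exceed r:
r = 9: 30, 36, 42, 43, 44, 48 → 6
r = 19: 30, 36, 42, 43, 44, 48 → 6
r = 20: 30, 36, 42, 43, 44, 48 → 6
r = 21: 30, 36, 42, 43, 44, 48 → 6
r = 29: 30, 36, 42, 43, 44, 48 → 6
r = 39: 42, 43, 44, 48 → 4
r = 57: none → 0
Cross-inversions: 6 + 6 + 6 + 6 + 6 + 4 + 0 = 34

34 split inversions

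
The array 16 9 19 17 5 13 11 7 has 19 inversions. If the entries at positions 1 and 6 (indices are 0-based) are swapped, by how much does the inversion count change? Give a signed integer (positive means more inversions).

+1

Positions 1 and 6 hold 9 and 11; after swapping, the array is [16, 11, 19, 17, 5, 13, 9, 7].
Element-by-element contributions:
16: 5
11: 3
19: 5
17: 4
5: 0
13: 2
9: 1
7: 0
Sum: 5 + 3 + 5 + 4 + 0 + 2 + 1 + 0 = 20
Change: 20 − 19 = +1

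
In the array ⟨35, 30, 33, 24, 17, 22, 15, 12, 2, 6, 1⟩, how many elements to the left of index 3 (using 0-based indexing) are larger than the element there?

3 such elements

The element at index 3 is 24.
Elements before it: 35, 30, 33
Those larger than 24: 35, 30, 33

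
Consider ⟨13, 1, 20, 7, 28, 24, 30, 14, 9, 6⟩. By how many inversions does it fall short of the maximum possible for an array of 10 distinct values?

23 inversions short

Maximum inversions for 10 distinct elements is C(10, 2) = 10·9/2 = 45.
Current inversions — for each element, count later smaller elements:
13: 4
1: 0
20: 4
7: 1
28: 4
24: 3
30: 3
14: 2
9: 1
6: 0
Current total: 4 + 0 + 4 + 1 + 4 + 3 + 3 + 2 + 1 + 0 = 22
Shortfall: 45 − 22 = 23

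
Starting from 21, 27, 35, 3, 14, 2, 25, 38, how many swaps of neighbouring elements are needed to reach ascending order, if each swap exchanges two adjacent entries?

Each adjacent swap fixes exactly one inversion, so the minimum swap count equals the number of inversions.
Count inversions — for each element, later elements that are smaller:
21: 3, 14, 2 → 3
27: 3, 14, 2, 25 → 4
35: 3, 14, 2, 25 → 4
3: 2 → 1
14: 2 → 1
2: none → 0
25: none → 0
38: none → 0
Total inversions: 3 + 4 + 4 + 1 + 1 + 0 + 0 + 0 = 13

13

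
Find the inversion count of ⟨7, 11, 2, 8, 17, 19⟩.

There are 3 inversions.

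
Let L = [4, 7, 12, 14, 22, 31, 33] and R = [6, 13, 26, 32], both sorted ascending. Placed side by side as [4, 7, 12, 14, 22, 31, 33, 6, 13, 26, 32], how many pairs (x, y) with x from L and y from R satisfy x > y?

13 split inversions

For each element r of the right run, count left-run elements greater than r:
r = 6: 7, 12, 14, 22, 31, 33 → 6
r = 13: 14, 22, 31, 33 → 4
r = 26: 31, 33 → 2
r = 32: 33 → 1
Cross-inversions: 6 + 4 + 2 + 1 = 13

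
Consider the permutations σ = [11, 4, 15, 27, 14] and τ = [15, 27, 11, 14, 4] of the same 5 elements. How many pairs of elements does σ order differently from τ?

Assign each item its position (1..5) in the first ordering, then rewrite the second ordering as that position sequence:
positions: 11→1, 4→2, 15→3, 27→4, 14→5
second ordering as positions: [3, 4, 1, 5, 2]
Discordant pairs = inversions in this position sequence.
3: 1, 2 → 2
4: 1, 2 → 2
1: 0
5: 2 → 1
2: 0
Total: 2 + 2 + 0 + 1 + 0 = 5

5 discordant pairs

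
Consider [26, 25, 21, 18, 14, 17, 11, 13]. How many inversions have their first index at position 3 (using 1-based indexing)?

5 such elements

The element at index 3 is 21.
Elements after it: 18, 14, 17, 11, 13
Those smaller than 21: 18, 14, 17, 11, 13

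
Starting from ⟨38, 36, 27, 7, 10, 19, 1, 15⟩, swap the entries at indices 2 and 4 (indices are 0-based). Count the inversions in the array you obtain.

21 inversions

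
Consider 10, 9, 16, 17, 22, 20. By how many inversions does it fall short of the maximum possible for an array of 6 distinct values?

13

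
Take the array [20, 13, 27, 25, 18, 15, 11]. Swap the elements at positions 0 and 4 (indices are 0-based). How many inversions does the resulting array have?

There are 14 inversions.

Positions 0 and 4 hold 20 and 18; after swapping, the array is [18, 13, 27, 25, 20, 15, 11].
Count, for each position, how many later elements it exceeds:
18 → 13, 15, 11 → 3
13 → 11 → 1
27 → 25, 20, 15, 11 → 4
25 → 20, 15, 11 → 3
20 → 15, 11 → 2
15 → 11 → 1
11 → none → 0
Sum: 3 + 1 + 4 + 3 + 2 + 1 + 0 = 14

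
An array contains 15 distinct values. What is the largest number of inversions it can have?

The maximum occurs when the array is in strictly decreasing order: every one of the C(15, 2) pairs is inverted.
C(15, 2) = 15·14/2 = 105

105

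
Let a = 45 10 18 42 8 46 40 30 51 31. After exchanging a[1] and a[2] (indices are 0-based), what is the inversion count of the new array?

Positions 1 and 2 hold 10 and 18; after swapping, the array is [45, 18, 10, 42, 8, 46, 40, 30, 51, 31].
Element-by-element contributions:
45 → 18, 10, 42, 8, 40, 30, 31 → 7
18 → 10, 8 → 2
10 → 8 → 1
42 → 8, 40, 30, 31 → 4
8 → none → 0
46 → 40, 30, 31 → 3
40 → 30, 31 → 2
30 → none → 0
51 → 31 → 1
31 → none → 0
Sum: 7 + 2 + 1 + 4 + 0 + 3 + 2 + 0 + 1 + 0 = 20

20 inversions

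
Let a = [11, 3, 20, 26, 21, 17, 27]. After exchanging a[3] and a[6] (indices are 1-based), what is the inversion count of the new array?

Positions 3 and 6 hold 20 and 17; after swapping, the array is [11, 3, 17, 26, 21, 20, 27].
Count, for each position, how many later elements it exceeds:
11: 1
3: 0
17: 0
26: 2
21: 1
20: 0
27: 0
Sum: 1 + 0 + 0 + 2 + 1 + 0 + 0 = 4

4 inversions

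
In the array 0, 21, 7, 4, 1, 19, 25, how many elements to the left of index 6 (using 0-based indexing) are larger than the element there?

0 such elements

The element at index 6 is 25.
Elements before it: 0, 21, 7, 4, 1, 19
None of them are larger than 25.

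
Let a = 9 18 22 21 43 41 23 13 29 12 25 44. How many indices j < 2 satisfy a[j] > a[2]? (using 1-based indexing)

The element at index 2 is 18.
Elements before it: 9
None of them are larger than 18.

0 such elements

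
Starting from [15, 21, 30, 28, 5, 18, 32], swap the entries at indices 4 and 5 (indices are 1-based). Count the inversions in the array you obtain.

7 inversions

Positions 4 and 5 hold 28 and 5; after swapping, the array is [15, 21, 30, 5, 28, 18, 32].
For each element, count later entries that are smaller:
15: 1
21: 2
30: 3
5: 0
28: 1
18: 0
32: 0
Sum: 1 + 2 + 3 + 0 + 1 + 0 + 0 = 7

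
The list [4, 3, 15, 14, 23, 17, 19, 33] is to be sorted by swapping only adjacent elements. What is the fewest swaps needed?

The minimum number of adjacent swaps to sort an array equals its inversion count, since every such swap removes exactly one inversion.
Count inversions — for each element, later elements that are smaller:
4: 3 → 1
3: none → 0
15: 14 → 1
14: none → 0
23: 17, 19 → 2
17: none → 0
19: none → 0
33: none → 0
Total inversions: 1 + 0 + 1 + 0 + 2 + 0 + 0 + 0 = 4

There are 4 adjacent swaps.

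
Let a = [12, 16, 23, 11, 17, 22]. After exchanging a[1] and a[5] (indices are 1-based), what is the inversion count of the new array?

8

Positions 1 and 5 hold 12 and 17; after swapping, the array is [17, 16, 23, 11, 12, 22].
For each element, count later entries that are smaller:
17 → 16, 11, 12 → 3
16 → 11, 12 → 2
23 → 11, 12, 22 → 3
11 → none → 0
12 → none → 0
22 → none → 0
Sum: 3 + 2 + 3 + 0 + 0 + 0 = 8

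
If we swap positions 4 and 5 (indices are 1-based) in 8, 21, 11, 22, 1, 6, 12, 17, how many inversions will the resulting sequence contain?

12 inversions

Positions 4 and 5 hold 22 and 1; after swapping, the array is [8, 21, 11, 1, 22, 6, 12, 17].
For each element, count later entries that are smaller:
8 → 1, 6 → 2
21 → 11, 1, 6, 12, 17 → 5
11 → 1, 6 → 2
1 → none → 0
22 → 6, 12, 17 → 3
6 → none → 0
12 → none → 0
17 → none → 0
Sum: 2 + 5 + 2 + 0 + 3 + 0 + 0 + 0 = 12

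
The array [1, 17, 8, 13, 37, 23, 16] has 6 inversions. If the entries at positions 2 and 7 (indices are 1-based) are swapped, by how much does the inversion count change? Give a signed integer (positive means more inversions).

Positions 2 and 7 hold 17 and 16; after swapping, the array is [1, 16, 8, 13, 37, 23, 17].
Element-by-element contributions:
1 → none → 0
16 → 8, 13 → 2
8 → none → 0
13 → none → 0
37 → 23, 17 → 2
23 → 17 → 1
17 → none → 0
Sum: 0 + 2 + 0 + 0 + 2 + 1 + 0 = 5
Change: 5 − 6 = -1

-1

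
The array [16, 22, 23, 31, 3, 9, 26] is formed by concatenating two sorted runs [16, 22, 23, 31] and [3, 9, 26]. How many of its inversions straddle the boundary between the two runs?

Take each right-half value and tally the left-half values above it:
r = 3: 16, 22, 23, 31 → 4
r = 9: 16, 22, 23, 31 → 4
r = 26: 31 → 1
Cross-inversions: 4 + 4 + 1 = 9

9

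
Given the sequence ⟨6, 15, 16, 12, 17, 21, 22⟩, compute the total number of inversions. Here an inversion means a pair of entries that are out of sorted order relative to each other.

2

Element-by-element contributions:
6 → none → 0
15 → 12 → 1
16 → 12 → 1
12 → none → 0
17 → none → 0
21 → none → 0
22 → none → 0
Sum: 0 + 1 + 1 + 0 + 0 + 0 + 0 = 2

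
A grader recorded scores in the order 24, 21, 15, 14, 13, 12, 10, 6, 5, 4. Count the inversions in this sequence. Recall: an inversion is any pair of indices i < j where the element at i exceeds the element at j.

45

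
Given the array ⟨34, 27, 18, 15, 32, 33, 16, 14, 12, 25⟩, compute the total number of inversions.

32 inversions

Element-by-element contributions:
34 → 27, 18, 15, 32, 33, 16, 14, 12, 25 → 9
27 → 18, 15, 16, 14, 12, 25 → 6
18 → 15, 16, 14, 12 → 4
15 → 14, 12 → 2
32 → 16, 14, 12, 25 → 4
33 → 16, 14, 12, 25 → 4
16 → 14, 12 → 2
14 → 12 → 1
12 → none → 0
25 → none → 0
Sum: 9 + 6 + 4 + 2 + 4 + 4 + 2 + 1 + 0 + 0 = 32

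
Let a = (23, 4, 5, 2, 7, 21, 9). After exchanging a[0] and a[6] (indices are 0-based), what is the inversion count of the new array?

6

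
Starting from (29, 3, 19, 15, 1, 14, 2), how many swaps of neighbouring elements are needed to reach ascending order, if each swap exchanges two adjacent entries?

Adjacent swaps: 16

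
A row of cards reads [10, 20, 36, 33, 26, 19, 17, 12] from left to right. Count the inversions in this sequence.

18

For each element, count later entries that are smaller:
10 → none → 0
20 → 19, 17, 12 → 3
36 → 33, 26, 19, 17, 12 → 5
33 → 26, 19, 17, 12 → 4
26 → 19, 17, 12 → 3
19 → 17, 12 → 2
17 → 12 → 1
12 → none → 0
Sum: 0 + 3 + 5 + 4 + 3 + 2 + 1 + 0 = 18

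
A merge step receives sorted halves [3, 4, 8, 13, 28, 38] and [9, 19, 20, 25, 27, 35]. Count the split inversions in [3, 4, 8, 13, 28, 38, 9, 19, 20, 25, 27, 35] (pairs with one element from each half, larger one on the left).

12 cross-inversions

Take each right-half value and tally the left-half values above it:
r = 9: 13, 28, 38 → 3
r = 19: 28, 38 → 2
r = 20: 28, 38 → 2
r = 25: 28, 38 → 2
r = 27: 28, 38 → 2
r = 35: 38 → 1
Cross-inversions: 3 + 2 + 2 + 2 + 2 + 1 = 12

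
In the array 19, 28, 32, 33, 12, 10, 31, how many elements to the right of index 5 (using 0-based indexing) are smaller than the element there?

The element at index 5 is 10.
Elements after it: 31
None of them are smaller than 10.

0 such elements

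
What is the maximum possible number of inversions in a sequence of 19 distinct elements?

The maximum occurs when the array is in strictly decreasing order: every one of the C(19, 2) pairs is inverted.
C(19, 2) = 19·18/2 = 171

171 inversions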